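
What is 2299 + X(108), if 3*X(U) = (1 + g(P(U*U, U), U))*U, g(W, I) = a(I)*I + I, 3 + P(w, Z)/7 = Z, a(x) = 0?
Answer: 6223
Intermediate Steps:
P(w, Z) = -21 + 7*Z
g(W, I) = I (g(W, I) = 0*I + I = 0 + I = I)
X(U) = U*(1 + U)/3 (X(U) = ((1 + U)*U)/3 = (U*(1 + U))/3 = U*(1 + U)/3)
2299 + X(108) = 2299 + (⅓)*108*(1 + 108) = 2299 + (⅓)*108*109 = 2299 + 3924 = 6223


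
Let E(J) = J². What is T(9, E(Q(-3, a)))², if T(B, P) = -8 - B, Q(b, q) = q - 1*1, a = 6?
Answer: 289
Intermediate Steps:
Q(b, q) = -1 + q (Q(b, q) = q - 1 = -1 + q)
T(9, E(Q(-3, a)))² = (-8 - 1*9)² = (-8 - 9)² = (-17)² = 289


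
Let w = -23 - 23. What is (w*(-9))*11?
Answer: 4554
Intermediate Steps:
w = -46
(w*(-9))*11 = -46*(-9)*11 = 414*11 = 4554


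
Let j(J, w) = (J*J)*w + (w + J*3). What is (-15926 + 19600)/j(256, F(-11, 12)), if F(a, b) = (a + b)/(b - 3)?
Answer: 33066/72449 ≈ 0.45640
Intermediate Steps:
F(a, b) = (a + b)/(-3 + b)
j(J, w) = w + 3*J + w*J² (j(J, w) = J²*w + (w + 3*J) = w*J² + (w + 3*J) = w + 3*J + w*J²)
(-15926 + 19600)/j(256, F(-11, 12)) = (-15926 + 19600)/((-11 + 12)/(-3 + 12) + 3*256 + ((-11 + 12)/(-3 + 12))*256²) = 3674/(1/9 + 768 + (1/9)*65536) = 3674/((⅑)*1 + 768 + ((⅑)*1)*65536) = 3674/(⅑ + 768 + (⅑)*65536) = 3674/(⅑ + 768 + 65536/9) = 3674/(72449/9) = 3674*(9/72449) = 33066/72449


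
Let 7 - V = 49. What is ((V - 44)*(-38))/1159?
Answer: 172/61 ≈ 2.8197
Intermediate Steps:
V = -42 (V = 7 - 1*49 = 7 - 49 = -42)
((V - 44)*(-38))/1159 = ((-42 - 44)*(-38))/1159 = -86*(-38)*(1/1159) = 3268*(1/1159) = 172/61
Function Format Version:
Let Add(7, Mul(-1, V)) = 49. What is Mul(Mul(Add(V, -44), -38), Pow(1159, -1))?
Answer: Rational(172, 61) ≈ 2.8197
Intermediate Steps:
V = -42 (V = Add(7, Mul(-1, 49)) = Add(7, -49) = -42)
Mul(Mul(Add(V, -44), -38), Pow(1159, -1)) = Mul(Mul(Add(-42, -44), -38), Pow(1159, -1)) = Mul(Mul(-86, -38), Rational(1, 1159)) = Mul(3268, Rational(1, 1159)) = Rational(172, 61)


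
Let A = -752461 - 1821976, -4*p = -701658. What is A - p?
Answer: -5499703/2 ≈ -2.7499e+6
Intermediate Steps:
p = 350829/2 (p = -¼*(-701658) = 350829/2 ≈ 1.7541e+5)
A = -2574437
A - p = -2574437 - 1*350829/2 = -2574437 - 350829/2 = -5499703/2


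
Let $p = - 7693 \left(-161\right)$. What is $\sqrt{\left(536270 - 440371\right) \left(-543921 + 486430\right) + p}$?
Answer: $2 i \sqrt{1378022709} \approx 74244.0 i$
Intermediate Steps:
$p = 1238573$ ($p = \left(-1\right) \left(-1238573\right) = 1238573$)
$\sqrt{\left(536270 - 440371\right) \left(-543921 + 486430\right) + p} = \sqrt{\left(536270 - 440371\right) \left(-543921 + 486430\right) + 1238573} = \sqrt{95899 \left(-57491\right) + 1238573} = \sqrt{-5513329409 + 1238573} = \sqrt{-5512090836} = 2 i \sqrt{1378022709}$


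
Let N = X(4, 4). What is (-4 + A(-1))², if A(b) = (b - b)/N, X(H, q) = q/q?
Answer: 16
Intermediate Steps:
X(H, q) = 1
N = 1
A(b) = 0 (A(b) = (b - b)/1 = 0*1 = 0)
(-4 + A(-1))² = (-4 + 0)² = (-4)² = 16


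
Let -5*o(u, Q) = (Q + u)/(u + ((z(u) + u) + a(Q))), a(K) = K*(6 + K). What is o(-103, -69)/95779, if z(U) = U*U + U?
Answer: 172/7014375065 ≈ 2.4521e-8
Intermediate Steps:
z(U) = U + U² (z(U) = U² + U = U + U²)
o(u, Q) = -(Q + u)/(5*(2*u + Q*(6 + Q) + u*(1 + u))) (o(u, Q) = -(Q + u)/(5*(u + ((u*(1 + u) + u) + Q*(6 + Q)))) = -(Q + u)/(5*(u + ((u + u*(1 + u)) + Q*(6 + Q)))) = -(Q + u)/(5*(u + (u + Q*(6 + Q) + u*(1 + u)))) = -(Q + u)/(5*(2*u + Q*(6 + Q) + u*(1 + u))))
o(-103, -69)/95779 = ((-1*(-69) - 1*(-103))/(5*(2*(-103) - 69*(6 - 69) - 103*(1 - 103))))/95779 = ((69 + 103)/(5*(-206 - 69*(-63) - 103*(-102))))*(1/95779) = ((⅕)*172/(-206 + 4347 + 10506))*(1/95779) = ((⅕)*172/14647)*(1/95779) = ((⅕)*(1/14647)*172)*(1/95779) = (172/73235)*(1/95779) = 172/7014375065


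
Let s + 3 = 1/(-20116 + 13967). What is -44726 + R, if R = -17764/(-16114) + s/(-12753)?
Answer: -28257879513018964/631815413229 ≈ -44725.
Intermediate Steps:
s = -18448/6149 (s = -3 + 1/(-20116 + 13967) = -3 + 1/(-6149) = -3 - 1/6149 = -18448/6149 ≈ -3.0002)
R = 696659061290/631815413229 (R = -17764/(-16114) - 18448/6149/(-12753) = -17764*(-1/16114) - 18448/6149*(-1/12753) = 8882/8057 + 18448/78418197 = 696659061290/631815413229 ≈ 1.1026)
-44726 + R = -44726 + 696659061290/631815413229 = -28257879513018964/631815413229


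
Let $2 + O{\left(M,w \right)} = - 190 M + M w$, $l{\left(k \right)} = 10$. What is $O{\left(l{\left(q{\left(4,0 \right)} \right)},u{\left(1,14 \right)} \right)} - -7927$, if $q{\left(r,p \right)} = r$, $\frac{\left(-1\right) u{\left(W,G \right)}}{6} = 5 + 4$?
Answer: $5485$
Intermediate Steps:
$u{\left(W,G \right)} = -54$ ($u{\left(W,G \right)} = - 6 \left(5 + 4\right) = \left(-6\right) 9 = -54$)
$O{\left(M,w \right)} = -2 - 190 M + M w$ ($O{\left(M,w \right)} = -2 + \left(- 190 M + M w\right) = -2 - 190 M + M w$)
$O{\left(l{\left(q{\left(4,0 \right)} \right)},u{\left(1,14 \right)} \right)} - -7927 = \left(-2 - 1900 + 10 \left(-54\right)\right) - -7927 = \left(-2 - 1900 - 540\right) + 7927 = -2442 + 7927 = 5485$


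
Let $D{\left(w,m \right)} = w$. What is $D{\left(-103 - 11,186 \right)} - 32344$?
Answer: $-32458$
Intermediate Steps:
$D{\left(-103 - 11,186 \right)} - 32344 = \left(-103 - 11\right) - 32344 = -114 - 32344 = -32458$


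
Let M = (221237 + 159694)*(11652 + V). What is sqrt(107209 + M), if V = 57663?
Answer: sqrt(26404339474) ≈ 1.6249e+5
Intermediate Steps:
M = 26404232265 (M = (221237 + 159694)*(11652 + 57663) = 380931*69315 = 26404232265)
sqrt(107209 + M) = sqrt(107209 + 26404232265) = sqrt(26404339474)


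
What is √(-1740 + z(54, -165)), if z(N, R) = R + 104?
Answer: I*√1801 ≈ 42.438*I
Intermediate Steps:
z(N, R) = 104 + R
√(-1740 + z(54, -165)) = √(-1740 + (104 - 165)) = √(-1740 - 61) = √(-1801) = I*√1801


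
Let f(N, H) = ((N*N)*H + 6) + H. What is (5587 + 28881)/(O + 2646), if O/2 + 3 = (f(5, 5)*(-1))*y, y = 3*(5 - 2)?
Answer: 8617/48 ≈ 179.52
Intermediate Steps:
y = 9 (y = 3*3 = 9)
f(N, H) = 6 + H + H*N² (f(N, H) = (N²*H + 6) + H = (H*N² + 6) + H = (6 + H*N²) + H = 6 + H + H*N²)
O = -2454 (O = -6 + 2*(((6 + 5 + 5*5²)*(-1))*9) = -6 + 2*(((6 + 5 + 5*25)*(-1))*9) = -6 + 2*(((6 + 5 + 125)*(-1))*9) = -6 + 2*((136*(-1))*9) = -6 + 2*(-136*9) = -6 + 2*(-1224) = -6 - 2448 = -2454)
(5587 + 28881)/(O + 2646) = (5587 + 28881)/(-2454 + 2646) = 34468/192 = 34468*(1/192) = 8617/48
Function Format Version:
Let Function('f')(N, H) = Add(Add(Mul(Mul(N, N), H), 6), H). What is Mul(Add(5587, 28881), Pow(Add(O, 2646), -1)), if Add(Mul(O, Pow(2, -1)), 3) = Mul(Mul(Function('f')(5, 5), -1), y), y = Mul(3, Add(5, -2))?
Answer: Rational(8617, 48) ≈ 179.52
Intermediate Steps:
y = 9 (y = Mul(3, 3) = 9)
Function('f')(N, H) = Add(6, H, Mul(H, Pow(N, 2))) (Function('f')(N, H) = Add(Add(Mul(Pow(N, 2), H), 6), H) = Add(Add(Mul(H, Pow(N, 2)), 6), H) = Add(Add(6, Mul(H, Pow(N, 2))), H) = Add(6, H, Mul(H, Pow(N, 2))))
O = -2454 (O = Add(-6, Mul(2, Mul(Mul(Add(6, 5, Mul(5, Pow(5, 2))), -1), 9))) = Add(-6, Mul(2, Mul(Mul(Add(6, 5, Mul(5, 25)), -1), 9))) = Add(-6, Mul(2, Mul(Mul(Add(6, 5, 125), -1), 9))) = Add(-6, Mul(2, Mul(Mul(136, -1), 9))) = Add(-6, Mul(2, Mul(-136, 9))) = Add(-6, Mul(2, -1224)) = Add(-6, -2448) = -2454)
Mul(Add(5587, 28881), Pow(Add(O, 2646), -1)) = Mul(Add(5587, 28881), Pow(Add(-2454, 2646), -1)) = Mul(34468, Pow(192, -1)) = Mul(34468, Rational(1, 192)) = Rational(8617, 48)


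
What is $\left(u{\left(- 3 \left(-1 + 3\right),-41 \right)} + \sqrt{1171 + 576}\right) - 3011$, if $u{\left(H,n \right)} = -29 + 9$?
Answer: $-3031 + \sqrt{1747} \approx -2989.2$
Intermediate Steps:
$u{\left(H,n \right)} = -20$
$\left(u{\left(- 3 \left(-1 + 3\right),-41 \right)} + \sqrt{1171 + 576}\right) - 3011 = \left(-20 + \sqrt{1171 + 576}\right) - 3011 = \left(-20 + \sqrt{1747}\right) - 3011 = -3031 + \sqrt{1747}$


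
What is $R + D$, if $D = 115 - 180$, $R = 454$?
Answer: $389$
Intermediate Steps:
$D = -65$ ($D = 115 - 180 = -65$)
$R + D = 454 - 65 = 389$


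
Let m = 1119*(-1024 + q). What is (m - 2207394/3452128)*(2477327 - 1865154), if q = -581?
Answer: -1897738392025930221/1726064 ≈ -1.0995e+12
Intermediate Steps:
m = -1795995 (m = 1119*(-1024 - 581) = 1119*(-1605) = -1795995)
(m - 2207394/3452128)*(2477327 - 1865154) = (-1795995 - 2207394/3452128)*(2477327 - 1865154) = (-1795995 - 2207394*1/3452128)*612173 = (-1795995 - 1103697/1726064)*612173 = -3100003417377/1726064*612173 = -1897738392025930221/1726064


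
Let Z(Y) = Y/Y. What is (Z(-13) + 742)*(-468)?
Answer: -347724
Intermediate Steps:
Z(Y) = 1
(Z(-13) + 742)*(-468) = (1 + 742)*(-468) = 743*(-468) = -347724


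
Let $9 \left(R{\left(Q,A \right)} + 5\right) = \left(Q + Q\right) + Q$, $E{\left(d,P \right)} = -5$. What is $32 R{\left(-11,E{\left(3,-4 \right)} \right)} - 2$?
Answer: $- \frac{838}{3} \approx -279.33$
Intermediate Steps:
$R{\left(Q,A \right)} = -5 + \frac{Q}{3}$ ($R{\left(Q,A \right)} = -5 + \frac{\left(Q + Q\right) + Q}{9} = -5 + \frac{2 Q + Q}{9} = -5 + \frac{3 Q}{9} = -5 + \frac{Q}{3}$)
$32 R{\left(-11,E{\left(3,-4 \right)} \right)} - 2 = 32 \left(-5 + \frac{1}{3} \left(-11\right)\right) - 2 = 32 \left(-5 - \frac{11}{3}\right) - 2 = 32 \left(- \frac{26}{3}\right) - 2 = - \frac{832}{3} - 2 = - \frac{838}{3}$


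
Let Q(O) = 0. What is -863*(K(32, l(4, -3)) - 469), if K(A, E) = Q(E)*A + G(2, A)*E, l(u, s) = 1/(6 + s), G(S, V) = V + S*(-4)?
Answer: 397843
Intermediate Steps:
G(S, V) = V - 4*S
K(A, E) = E*(-8 + A) (K(A, E) = 0*A + (A - 4*2)*E = 0 + (A - 8)*E = 0 + (-8 + A)*E = 0 + E*(-8 + A) = E*(-8 + A))
-863*(K(32, l(4, -3)) - 469) = -863*((-8 + 32)/(6 - 3) - 469) = -863*(24/3 - 469) = -863*((⅓)*24 - 469) = -863*(8 - 469) = -863*(-461) = 397843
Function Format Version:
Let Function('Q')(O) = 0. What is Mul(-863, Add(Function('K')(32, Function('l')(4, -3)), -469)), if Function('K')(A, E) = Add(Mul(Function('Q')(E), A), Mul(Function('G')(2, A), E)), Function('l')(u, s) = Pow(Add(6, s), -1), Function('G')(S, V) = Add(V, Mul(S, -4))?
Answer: 397843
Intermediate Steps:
Function('G')(S, V) = Add(V, Mul(-4, S))
Function('K')(A, E) = Mul(E, Add(-8, A)) (Function('K')(A, E) = Add(Mul(0, A), Mul(Add(A, Mul(-4, 2)), E)) = Add(0, Mul(Add(A, -8), E)) = Add(0, Mul(Add(-8, A), E)) = Add(0, Mul(E, Add(-8, A))) = Mul(E, Add(-8, A)))
Mul(-863, Add(Function('K')(32, Function('l')(4, -3)), -469)) = Mul(-863, Add(Mul(Pow(Add(6, -3), -1), Add(-8, 32)), -469)) = Mul(-863, Add(Mul(Pow(3, -1), 24), -469)) = Mul(-863, Add(Mul(Rational(1, 3), 24), -469)) = Mul(-863, Add(8, -469)) = Mul(-863, -461) = 397843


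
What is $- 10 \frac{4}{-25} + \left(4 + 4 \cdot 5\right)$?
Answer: $\frac{128}{5} \approx 25.6$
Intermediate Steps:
$- 10 \frac{4}{-25} + \left(4 + 4 \cdot 5\right) = - 10 \cdot 4 \left(- \frac{1}{25}\right) + \left(4 + 20\right) = \left(-10\right) \left(- \frac{4}{25}\right) + 24 = \frac{8}{5} + 24 = \frac{128}{5}$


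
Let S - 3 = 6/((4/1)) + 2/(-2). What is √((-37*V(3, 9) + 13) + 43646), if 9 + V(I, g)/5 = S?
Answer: √178706/2 ≈ 211.37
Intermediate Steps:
S = 7/2 (S = 3 + (6/((4/1)) + 2/(-2)) = 3 + (6/((4*1)) + 2*(-½)) = 3 + (6/4 - 1) = 3 + (6*(¼) - 1) = 3 + (3/2 - 1) = 3 + ½ = 7/2 ≈ 3.5000)
V(I, g) = -55/2 (V(I, g) = -45 + 5*(7/2) = -45 + 35/2 = -55/2)
√((-37*V(3, 9) + 13) + 43646) = √((-37*(-55/2) + 13) + 43646) = √((2035/2 + 13) + 43646) = √(2061/2 + 43646) = √(89353/2) = √178706/2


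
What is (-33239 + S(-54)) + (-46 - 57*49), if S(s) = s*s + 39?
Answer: -33123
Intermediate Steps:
S(s) = 39 + s² (S(s) = s² + 39 = 39 + s²)
(-33239 + S(-54)) + (-46 - 57*49) = (-33239 + (39 + (-54)²)) + (-46 - 57*49) = (-33239 + (39 + 2916)) + (-46 - 2793) = (-33239 + 2955) - 2839 = -30284 - 2839 = -33123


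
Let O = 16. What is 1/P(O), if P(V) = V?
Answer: 1/16 ≈ 0.062500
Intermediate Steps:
1/P(O) = 1/16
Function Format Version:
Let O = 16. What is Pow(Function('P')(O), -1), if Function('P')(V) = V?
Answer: Rational(1, 16) ≈ 0.062500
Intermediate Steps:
Pow(Function('P')(O), -1) = Pow(16, -1) = Rational(1, 16)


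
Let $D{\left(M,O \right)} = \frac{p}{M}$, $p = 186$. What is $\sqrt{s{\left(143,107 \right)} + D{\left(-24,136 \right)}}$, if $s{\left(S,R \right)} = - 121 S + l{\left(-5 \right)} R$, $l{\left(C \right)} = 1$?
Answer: $\frac{i \sqrt{68815}}{2} \approx 131.16 i$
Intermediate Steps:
$D{\left(M,O \right)} = \frac{186}{M}$
$s{\left(S,R \right)} = R - 121 S$ ($s{\left(S,R \right)} = - 121 S + 1 R = - 121 S + R = R - 121 S$)
$\sqrt{s{\left(143,107 \right)} + D{\left(-24,136 \right)}} = \sqrt{\left(107 - 17303\right) + \frac{186}{-24}} = \sqrt{\left(107 - 17303\right) + 186 \left(- \frac{1}{24}\right)} = \sqrt{-17196 - \frac{31}{4}} = \sqrt{- \frac{68815}{4}} = \frac{i \sqrt{68815}}{2}$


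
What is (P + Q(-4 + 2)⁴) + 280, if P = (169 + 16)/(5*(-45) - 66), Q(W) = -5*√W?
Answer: 808795/291 ≈ 2779.4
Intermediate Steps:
P = -185/291 (P = 185/(-225 - 66) = 185/(-291) = 185*(-1/291) = -185/291 ≈ -0.63574)
(P + Q(-4 + 2)⁴) + 280 = (-185/291 + (-5*√(-4 + 2))⁴) + 280 = (-185/291 + (-5*I*√2)⁴) + 280 = (-185/291 + 2500) + 280 = 727315/291 + 280 = 808795/291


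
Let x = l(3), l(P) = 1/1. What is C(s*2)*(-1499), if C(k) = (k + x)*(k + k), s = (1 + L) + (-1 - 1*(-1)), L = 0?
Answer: -17988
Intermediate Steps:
l(P) = 1
x = 1
s = 1 (s = (1 + 0) + (-1 - 1*(-1)) = 1 + (-1 + 1) = 1 + 0 = 1)
C(k) = 2*k*(1 + k) (C(k) = (k + 1)*(k + k) = (1 + k)*(2*k) = 2*k*(1 + k))
C(s*2)*(-1499) = (2*(1*2)*(1 + 1*2))*(-1499) = (2*2*(1 + 2))*(-1499) = (2*2*3)*(-1499) = 12*(-1499) = -17988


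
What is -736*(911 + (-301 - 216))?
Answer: -289984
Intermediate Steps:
-736*(911 + (-301 - 216)) = -736*(911 - 517) = -736*394 = -289984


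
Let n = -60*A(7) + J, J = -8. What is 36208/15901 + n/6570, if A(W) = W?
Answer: 115540466/52234785 ≈ 2.2119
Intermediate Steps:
n = -428 (n = -60*7 - 8 = -420 - 8 = -428)
36208/15901 + n/6570 = 36208/15901 - 428/6570 = 36208*(1/15901) - 428*1/6570 = 36208/15901 - 214/3285 = 115540466/52234785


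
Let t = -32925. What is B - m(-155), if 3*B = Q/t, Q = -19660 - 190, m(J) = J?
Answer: 613199/3951 ≈ 155.20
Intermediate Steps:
Q = -19850
B = 794/3951 (B = (-19850/(-32925))/3 = (-19850*(-1/32925))/3 = (⅓)*(794/1317) = 794/3951 ≈ 0.20096)
B - m(-155) = 794/3951 - 1*(-155) = 794/3951 + 155 = 613199/3951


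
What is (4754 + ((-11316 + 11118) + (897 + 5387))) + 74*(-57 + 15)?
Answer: 7732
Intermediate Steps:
(4754 + ((-11316 + 11118) + (897 + 5387))) + 74*(-57 + 15) = (4754 + (-198 + 6284)) + 74*(-42) = (4754 + 6086) - 3108 = 10840 - 3108 = 7732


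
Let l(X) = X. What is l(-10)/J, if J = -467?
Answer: 10/467 ≈ 0.021413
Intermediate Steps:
l(-10)/J = -10/(-467) = -10*(-1/467) = 10/467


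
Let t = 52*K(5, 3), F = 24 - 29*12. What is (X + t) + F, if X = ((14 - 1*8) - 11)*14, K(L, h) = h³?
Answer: 1010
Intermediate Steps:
X = -70 (X = ((14 - 8) - 11)*14 = (6 - 11)*14 = -5*14 = -70)
F = -324 (F = 24 - 348 = -324)
t = 1404 (t = 52*3³ = 52*27 = 1404)
(X + t) + F = (-70 + 1404) - 324 = 1334 - 324 = 1010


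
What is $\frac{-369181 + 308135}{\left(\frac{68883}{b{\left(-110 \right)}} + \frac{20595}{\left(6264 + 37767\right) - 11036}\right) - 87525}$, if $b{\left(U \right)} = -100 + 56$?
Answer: $\frac{17725072376}{25867786581} \approx 0.68522$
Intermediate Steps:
$b{\left(U \right)} = -44$
$\frac{-369181 + 308135}{\left(\frac{68883}{b{\left(-110 \right)}} + \frac{20595}{\left(6264 + 37767\right) - 11036}\right) - 87525} = \frac{-369181 + 308135}{\left(\frac{68883}{-44} + \frac{20595}{\left(6264 + 37767\right) - 11036}\right) - 87525} = - \frac{61046}{\left(68883 \left(- \frac{1}{44}\right) + \frac{20595}{44031 - 11036}\right) - 87525} = - \frac{61046}{\left(- \frac{68883}{44} + \frac{20595}{32995}\right) - 87525} = - \frac{61046}{\left(- \frac{68883}{44} + 20595 \cdot \frac{1}{32995}\right) - 87525} = - \frac{61046}{\left(- \frac{68883}{44} + \frac{4119}{6599}\right) - 87525} = - \frac{61046}{- \frac{454377681}{290356} - 87525} = - \frac{61046}{- \frac{25867786581}{290356}} = \left(-61046\right) \left(- \frac{290356}{25867786581}\right) = \frac{17725072376}{25867786581}$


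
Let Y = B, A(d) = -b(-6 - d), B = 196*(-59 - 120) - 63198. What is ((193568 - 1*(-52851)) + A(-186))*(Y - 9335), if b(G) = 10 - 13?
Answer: -26519196374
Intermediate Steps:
b(G) = -3
B = -98282 (B = 196*(-179) - 63198 = -35084 - 63198 = -98282)
A(d) = 3 (A(d) = -1*(-3) = 3)
Y = -98282
((193568 - 1*(-52851)) + A(-186))*(Y - 9335) = ((193568 - 1*(-52851)) + 3)*(-98282 - 9335) = ((193568 + 52851) + 3)*(-107617) = (246419 + 3)*(-107617) = 246422*(-107617) = -26519196374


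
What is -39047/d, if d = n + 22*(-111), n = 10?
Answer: 39047/2432 ≈ 16.056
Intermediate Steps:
d = -2432 (d = 10 + 22*(-111) = 10 - 2442 = -2432)
-39047/d = -39047/(-2432) = -39047*(-1/2432) = 39047/2432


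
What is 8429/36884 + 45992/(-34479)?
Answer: -1405745437/1271723436 ≈ -1.1054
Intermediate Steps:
8429/36884 + 45992/(-34479) = 8429*(1/36884) + 45992*(-1/34479) = 8429/36884 - 45992/34479 = -1405745437/1271723436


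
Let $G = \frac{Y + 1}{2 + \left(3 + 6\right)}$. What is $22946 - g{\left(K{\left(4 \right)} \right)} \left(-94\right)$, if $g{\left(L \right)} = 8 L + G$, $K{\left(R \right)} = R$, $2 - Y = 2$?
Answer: $\frac{285588}{11} \approx 25963.0$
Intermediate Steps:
$Y = 0$ ($Y = 2 - 2 = 0$)
$G = \frac{1}{11}$ ($G = \frac{0 + 1}{2 + \left(3 + 6\right)} = 1 \frac{1}{2 + 9} = 1 \cdot \frac{1}{11} = \frac{1}{11} \approx 0.090909$)
$g{\left(L \right)} = \frac{1}{11} + 8 L$ ($g{\left(L \right)} = 8 L + \frac{1}{11} = \frac{1}{11} + 8 L$)
$22946 - g{\left(K{\left(4 \right)} \right)} \left(-94\right) = 22946 - \left(\frac{1}{11} + 8 \cdot 4\right) \left(-94\right) = 22946 - \left(\frac{1}{11} + 32\right) \left(-94\right) = 22946 - \frac{353}{11} \left(-94\right) = 22946 - - \frac{33182}{11} = 22946 + \frac{33182}{11} = \frac{285588}{11}$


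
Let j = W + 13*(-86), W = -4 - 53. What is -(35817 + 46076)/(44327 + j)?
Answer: -81893/43152 ≈ -1.8978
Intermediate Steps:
W = -57
j = -1175 (j = -57 + 13*(-86) = -57 - 1118 = -1175)
-(35817 + 46076)/(44327 + j) = -(35817 + 46076)/(44327 - 1175) = -81893/43152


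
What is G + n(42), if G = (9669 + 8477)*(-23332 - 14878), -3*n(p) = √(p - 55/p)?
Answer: -693358660 - √71778/126 ≈ -6.9336e+8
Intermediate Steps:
n(p) = -√(p - 55/p)/3
G = -693358660 (G = 18146*(-38210) = -693358660)
G + n(42) = -693358660 - √(42 - 55/42)/3 = -693358660 - √71778/126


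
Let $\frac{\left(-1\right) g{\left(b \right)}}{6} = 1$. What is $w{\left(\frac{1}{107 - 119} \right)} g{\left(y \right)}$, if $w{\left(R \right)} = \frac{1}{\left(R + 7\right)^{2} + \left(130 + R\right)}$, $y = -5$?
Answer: $- \frac{864}{25597} \approx -0.033754$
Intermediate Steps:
$g{\left(b \right)} = -6$ ($g{\left(b \right)} = \left(-6\right) 1 = -6$)
$w{\left(R \right)} = \frac{1}{130 + R + \left(7 + R\right)^{2}}$ ($w{\left(R \right)} = \frac{1}{\left(7 + R\right)^{2} + \left(130 + R\right)} = \frac{1}{130 + R + \left(7 + R\right)^{2}}$)
$w{\left(\frac{1}{107 - 119} \right)} g{\left(y \right)} = \frac{1}{130 + \frac{1}{107 - 119} + \left(7 + \frac{1}{107 - 119}\right)^{2}} \left(-6\right) = \frac{1}{130 + \frac{1}{-12} + \left(7 + \frac{1}{-12}\right)^{2}} \left(-6\right) = \frac{1}{130 - \frac{1}{12} + \left(7 - \frac{1}{12}\right)^{2}} \left(-6\right) = \frac{1}{130 - \frac{1}{12} + \left(\frac{83}{12}\right)^{2}} \left(-6\right) = \frac{1}{130 - \frac{1}{12} + \frac{6889}{144}} \left(-6\right) = \frac{1}{\frac{25597}{144}} \left(-6\right) = \frac{144}{25597} \left(-6\right) = - \frac{864}{25597}$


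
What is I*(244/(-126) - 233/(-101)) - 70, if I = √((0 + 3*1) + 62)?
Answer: -70 + 2357*√65/6363 ≈ -67.014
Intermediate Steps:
I = √65 (I = √((0 + 3) + 62) = √(3 + 62) = √65 ≈ 8.0623)
I*(244/(-126) - 233/(-101)) - 70 = √65*(244/(-126) - 233/(-101)) - 70 = √65*(244*(-1/126) - 233*(-1/101)) - 70 = √65*(-122/63 + 233/101) - 70 = √65*(2357/6363) - 70 = 2357*√65/6363 - 70 = -70 + 2357*√65/6363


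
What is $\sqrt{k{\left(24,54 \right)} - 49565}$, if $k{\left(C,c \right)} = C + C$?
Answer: $13 i \sqrt{293} \approx 222.52 i$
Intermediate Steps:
$k{\left(C,c \right)} = 2 C$
$\sqrt{k{\left(24,54 \right)} - 49565} = \sqrt{2 \cdot 24 - 49565} = \sqrt{48 - 49565} = \sqrt{-49517} = 13 i \sqrt{293}$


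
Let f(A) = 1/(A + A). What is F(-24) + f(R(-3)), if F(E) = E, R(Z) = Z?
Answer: -145/6 ≈ -24.167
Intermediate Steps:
f(A) = 1/(2*A)
F(-24) + f(R(-3)) = -24 + (1/2)/(-3) = -24 + (1/2)*(-1/3) = -24 - 1/6 = -145/6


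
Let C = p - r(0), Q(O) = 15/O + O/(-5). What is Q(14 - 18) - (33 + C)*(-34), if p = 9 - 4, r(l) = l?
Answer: 25781/20 ≈ 1289.1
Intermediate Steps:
p = 5
Q(O) = 15/O - O/5 (Q(O) = 15/O + O*(-1/5) = 15/O - O/5)
C = 5 (C = 5 - 1*0 = 5 + 0 = 5)
Q(14 - 18) - (33 + C)*(-34) = (15/(14 - 18) - (14 - 18)/5) - (33 + 5)*(-34) = (15/(-4) - 1/5*(-4)) - 38*(-34) = (15*(-1/4) + 4/5) - 1*(-1292) = (-15/4 + 4/5) + 1292 = -59/20 + 1292 = 25781/20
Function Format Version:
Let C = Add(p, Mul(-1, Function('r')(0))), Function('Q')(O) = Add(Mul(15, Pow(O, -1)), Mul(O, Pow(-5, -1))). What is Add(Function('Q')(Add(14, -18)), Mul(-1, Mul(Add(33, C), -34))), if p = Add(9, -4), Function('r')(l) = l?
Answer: Rational(25781, 20) ≈ 1289.1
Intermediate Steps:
p = 5
Function('Q')(O) = Add(Mul(15, Pow(O, -1)), Mul(Rational(-1, 5), O)) (Function('Q')(O) = Add(Mul(15, Pow(O, -1)), Mul(O, Rational(-1, 5))) = Add(Mul(15, Pow(O, -1)), Mul(Rational(-1, 5), O)))
C = 5 (C = Add(5, Mul(-1, 0)) = Add(5, 0) = 5)
Add(Function('Q')(Add(14, -18)), Mul(-1, Mul(Add(33, C), -34))) = Add(Add(Mul(15, Pow(Add(14, -18), -1)), Mul(Rational(-1, 5), Add(14, -18))), Mul(-1, Mul(Add(33, 5), -34))) = Add(Add(Mul(15, Pow(-4, -1)), Mul(Rational(-1, 5), -4)), Mul(-1, Mul(38, -34))) = Add(Add(Mul(15, Rational(-1, 4)), Rational(4, 5)), Mul(-1, -1292)) = Add(Add(Rational(-15, 4), Rational(4, 5)), 1292) = Add(Rational(-59, 20), 1292) = Rational(25781, 20)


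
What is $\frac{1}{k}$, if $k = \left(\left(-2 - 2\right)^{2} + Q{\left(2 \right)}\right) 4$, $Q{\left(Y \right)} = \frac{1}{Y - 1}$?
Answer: $\frac{1}{68} \approx 0.014706$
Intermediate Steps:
$Q{\left(Y \right)} = \frac{1}{-1 + Y}$
$k = 68$ ($k = \left(\left(-2 - 2\right)^{2} + \frac{1}{-1 + 2}\right) 4 = \left(\left(-4\right)^{2} + 1^{-1}\right) 4 = \left(16 + 1\right) 4 = 17 \cdot 4 = 68$)
$\frac{1}{k} = \frac{1}{68}$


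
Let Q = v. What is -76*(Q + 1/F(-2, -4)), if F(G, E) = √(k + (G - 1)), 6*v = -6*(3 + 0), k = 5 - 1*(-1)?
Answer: 228 - 76*√3/3 ≈ 184.12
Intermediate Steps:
k = 6 (k = 5 + 1 = 6)
v = -3 (v = (-6*(3 + 0))/6 = (-6*3)/6 = (⅙)*(-18) = -3)
F(G, E) = √(5 + G) (F(G, E) = √(6 + (G - 1)) = √(6 + (-1 + G)) = √(5 + G))
Q = -3
-76*(Q + 1/F(-2, -4)) = -76*(-3 + 1/(√(5 - 2))) = -76*(-3 + 1/(√3)) = -76*(-3 + √3/3) = 228 - 76*√3/3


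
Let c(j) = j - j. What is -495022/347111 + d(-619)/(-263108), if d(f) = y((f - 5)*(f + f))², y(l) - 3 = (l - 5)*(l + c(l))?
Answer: -123618563429469242484354016535/91327680988 ≈ -1.3536e+18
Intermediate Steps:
c(j) = 0
y(l) = 3 + l*(-5 + l) (y(l) = 3 + (l - 5)*(l + 0) = 3 + (-5 + l)*l = 3 + l*(-5 + l))
d(f) = (3 - 10*f*(-5 + f) + 4*f²*(-5 + f)²)² (d(f) = (3 + ((f - 5)*(f + f))² - 5*(f - 5)*(f + f))² = (3 + ((-5 + f)*(2*f))² - 5*(-5 + f)*2*f)² = (3 + (2*f*(-5 + f))² - 10*f*(-5 + f))² = (3 + 4*f²*(-5 + f)² - 10*f*(-5 + f))² = (3 - 10*f*(-5 + f) + 4*f²*(-5 + f)²)²)
-495022/347111 + d(-619)/(-263108) = -495022/347111 + (3 - 10*(-619)*(-5 - 619) + 4*(-619)²*(-5 - 619)²)²/(-263108) = -495022*1/347111 + (3 - 10*(-619)*(-624) + 4*383161*(-624)²)²*(-1/263108) = -495022/347111 + (3 - 3862560 + 4*383161*389376)²*(-1/263108) = -495022/347111 + (3 - 3862560 + 596774790144)²*(-1/263108) = -495022/347111 + 596770927587²*(-1/263108) = -495022/347111 + 356135540013048397642569*(-1/263108) = -495022/347111 - 356135540013048397642569/263108 = -123618563429469242484354016535/91327680988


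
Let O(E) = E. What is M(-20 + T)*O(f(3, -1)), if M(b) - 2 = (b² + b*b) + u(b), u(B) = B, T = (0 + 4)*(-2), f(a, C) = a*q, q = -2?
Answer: -9252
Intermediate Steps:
f(a, C) = -2*a (f(a, C) = a*(-2) = -2*a)
T = -8 (T = 4*(-2) = -8)
M(b) = 2 + b + 2*b² (M(b) = 2 + ((b² + b*b) + b) = 2 + ((b² + b²) + b) = 2 + (2*b² + b) = 2 + (b + 2*b²) = 2 + b + 2*b²)
M(-20 + T)*O(f(3, -1)) = (2 + (-20 - 8) + 2*(-20 - 8)²)*(-2*3) = (2 - 28 + 2*(-28)²)*(-6) = (2 - 28 + 2*784)*(-6) = (2 - 28 + 1568)*(-6) = 1542*(-6) = -9252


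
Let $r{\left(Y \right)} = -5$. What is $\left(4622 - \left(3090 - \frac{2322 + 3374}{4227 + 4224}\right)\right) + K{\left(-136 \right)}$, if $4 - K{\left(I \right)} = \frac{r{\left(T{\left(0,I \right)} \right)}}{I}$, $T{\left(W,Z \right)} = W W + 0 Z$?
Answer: $\frac{1766112497}{1149336} \approx 1536.6$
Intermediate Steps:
$T{\left(W,Z \right)} = W^{2}$ ($T{\left(W,Z \right)} = W^{2} + 0 = W^{2}$)
$K{\left(I \right)} = 4 + \frac{5}{I}$ ($K{\left(I \right)} = 4 - - \frac{5}{I} = 4 + \frac{5}{I}$)
$\left(4622 - \left(3090 - \frac{2322 + 3374}{4227 + 4224}\right)\right) + K{\left(-136 \right)} = \left(4622 - \left(3090 - \frac{2322 + 3374}{4227 + 4224}\right)\right) + \left(4 + \frac{5}{-136}\right) = \left(4622 - \left(3090 - \frac{5696}{8451}\right)\right) + \left(4 + 5 \left(- \frac{1}{136}\right)\right) = \left(4622 + \left(5696 \cdot \frac{1}{8451} - 3090\right)\right) + \left(4 - \frac{5}{136}\right) = \left(4622 + \left(\frac{5696}{8451} - 3090\right)\right) + \frac{539}{136} = \left(4622 - \frac{26107894}{8451}\right) + \frac{539}{136} = \frac{12952628}{8451} + \frac{539}{136} = \frac{1766112497}{1149336}$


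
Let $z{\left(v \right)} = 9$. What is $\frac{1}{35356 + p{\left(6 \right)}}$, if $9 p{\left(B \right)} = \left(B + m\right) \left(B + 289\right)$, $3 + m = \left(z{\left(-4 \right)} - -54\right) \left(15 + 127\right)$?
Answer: $\frac{3}{986053} \approx 3.0424 \cdot 10^{-6}$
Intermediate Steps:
$m = 8943$ ($m = -3 + \left(9 - -54\right) \left(15 + 127\right) = -3 + \left(9 + 54\right) 142 = -3 + 63 \cdot 142 = -3 + 8946 = 8943$)
$p{\left(B \right)} = \frac{\left(289 + B\right) \left(8943 + B\right)}{9}$ ($p{\left(B \right)} = \frac{\left(B + 8943\right) \left(B + 289\right)}{9} = \frac{\left(8943 + B\right) \left(289 + B\right)}{9} = \frac{\left(289 + B\right) \left(8943 + B\right)}{9}$)
$\frac{1}{35356 + p{\left(6 \right)}} = \frac{1}{35356 + \left(\frac{861509}{3} + \frac{6^{2}}{9} + \frac{9232}{9} \cdot 6\right)} = \frac{1}{35356 + \left(\frac{861509}{3} + \frac{1}{9} \cdot 36 + \frac{18464}{3}\right)} = \frac{1}{35356 + \left(\frac{861509}{3} + 4 + \frac{18464}{3}\right)} = \frac{1}{35356 + \frac{879985}{3}} = \frac{1}{\frac{986053}{3}} = \frac{3}{986053}$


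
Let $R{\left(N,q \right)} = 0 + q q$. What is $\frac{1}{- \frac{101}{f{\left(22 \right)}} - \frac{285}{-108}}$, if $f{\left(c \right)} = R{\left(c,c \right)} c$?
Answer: $\frac{95832}{251981} \approx 0.38031$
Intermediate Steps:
$R{\left(N,q \right)} = q^{2}$ ($R{\left(N,q \right)} = 0 + q^{2} = q^{2}$)
$f{\left(c \right)} = c^{3}$ ($f{\left(c \right)} = c^{2} c = c^{3}$)
$\frac{1}{- \frac{101}{f{\left(22 \right)}} - \frac{285}{-108}} = \frac{1}{- \frac{101}{22^{3}} - \frac{285}{-108}} = \frac{1}{- \frac{101}{10648} - - \frac{95}{36}} = \frac{1}{\left(-101\right) \frac{1}{10648} + \frac{95}{36}} = \frac{1}{- \frac{101}{10648} + \frac{95}{36}} = \frac{1}{\frac{251981}{95832}} = \frac{95832}{251981}$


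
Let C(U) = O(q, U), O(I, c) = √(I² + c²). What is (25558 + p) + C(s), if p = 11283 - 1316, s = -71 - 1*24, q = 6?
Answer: 35525 + √9061 ≈ 35620.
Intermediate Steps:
s = -95 (s = -71 - 24 = -95)
C(U) = √(36 + U²) (C(U) = √(6² + U²) = √(36 + U²))
p = 9967
(25558 + p) + C(s) = (25558 + 9967) + √(36 + (-95)²) = 35525 + √(36 + 9025) = 35525 + √9061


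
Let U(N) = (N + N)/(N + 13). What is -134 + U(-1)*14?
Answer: -409/3 ≈ -136.33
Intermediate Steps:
U(N) = 2*N/(13 + N) (U(N) = (2*N)/(13 + N) = 2*N/(13 + N))
-134 + U(-1)*14 = -134 + (2*(-1)/(13 - 1))*14 = -134 + (2*(-1)/12)*14 = -134 + (2*(-1)*(1/12))*14 = -134 - ⅙*14 = -134 - 7/3 = -409/3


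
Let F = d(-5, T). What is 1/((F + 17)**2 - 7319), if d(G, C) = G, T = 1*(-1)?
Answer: -1/7175 ≈ -0.00013937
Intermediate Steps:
T = -1
F = -5
1/((F + 17)**2 - 7319) = 1/((-5 + 17)**2 - 7319) = 1/(12**2 - 7319) = 1/(144 - 7319) = 1/(-7175) = -1/7175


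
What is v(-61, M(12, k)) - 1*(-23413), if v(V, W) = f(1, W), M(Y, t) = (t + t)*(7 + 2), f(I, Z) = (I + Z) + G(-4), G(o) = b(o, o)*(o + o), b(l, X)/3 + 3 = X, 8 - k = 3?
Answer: 23672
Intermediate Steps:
k = 5 (k = 8 - 1*3 = 8 - 3 = 5)
b(l, X) = -9 + 3*X
G(o) = 2*o*(-9 + 3*o) (G(o) = (-9 + 3*o)*(o + o) = (-9 + 3*o)*(2*o) = 2*o*(-9 + 3*o))
f(I, Z) = 168 + I + Z (f(I, Z) = (I + Z) + 6*(-4)*(-3 - 4) = (I + Z) + 6*(-4)*(-7) = (I + Z) + 168 = 168 + I + Z)
M(Y, t) = 18*t (M(Y, t) = (2*t)*9 = 18*t)
v(V, W) = 169 + W (v(V, W) = 168 + 1 + W = 169 + W)
v(-61, M(12, k)) - 1*(-23413) = (169 + 18*5) - 1*(-23413) = (169 + 90) + 23413 = 259 + 23413 = 23672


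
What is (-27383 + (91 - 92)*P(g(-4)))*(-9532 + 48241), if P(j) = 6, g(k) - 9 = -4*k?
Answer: -1060200801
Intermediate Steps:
g(k) = 9 - 4*k
(-27383 + (91 - 92)*P(g(-4)))*(-9532 + 48241) = (-27383 + (91 - 92)*6)*(-9532 + 48241) = (-27383 - 1*6)*38709 = (-27383 - 6)*38709 = -27389*38709 = -1060200801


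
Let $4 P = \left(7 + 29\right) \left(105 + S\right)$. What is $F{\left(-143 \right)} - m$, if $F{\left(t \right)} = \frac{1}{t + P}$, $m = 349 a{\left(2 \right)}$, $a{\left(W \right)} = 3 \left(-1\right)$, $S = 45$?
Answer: $\frac{1263730}{1207} \approx 1047.0$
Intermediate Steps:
$a{\left(W \right)} = -3$
$P = 1350$ ($P = \frac{\left(7 + 29\right) \left(105 + 45\right)}{4} = \frac{36 \cdot 150}{4} = \frac{1}{4} \cdot 5400 = 1350$)
$m = -1047$ ($m = 349 \left(-3\right) = -1047$)
$F{\left(t \right)} = \frac{1}{1350 + t}$ ($F{\left(t \right)} = \frac{1}{t + 1350} = \frac{1}{1350 + t}$)
$F{\left(-143 \right)} - m = \frac{1}{1350 - 143} - -1047 = \frac{1}{1207} + 1047 = \frac{1263730}{1207}$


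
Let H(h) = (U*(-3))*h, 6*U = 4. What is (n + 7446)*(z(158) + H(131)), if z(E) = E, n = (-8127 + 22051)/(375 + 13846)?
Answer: -11013962960/14221 ≈ -7.7449e+5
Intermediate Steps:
n = 13924/14221 ≈ 0.97912
U = ⅔ (U = (⅙)*4 = ⅔ ≈ 0.66667)
H(h) = -2*h (H(h) = ((⅔)*(-3))*h = -2*h)
(n + 7446)*(z(158) + H(131)) = (13924/14221 + 7446)*(158 - 2*131) = 105903490*(158 - 262)/14221 = (105903490/14221)*(-104) = -11013962960/14221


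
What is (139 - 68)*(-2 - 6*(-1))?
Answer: 284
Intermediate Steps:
(139 - 68)*(-2 - 6*(-1)) = 71*(-2 + 6) = 71*4 = 284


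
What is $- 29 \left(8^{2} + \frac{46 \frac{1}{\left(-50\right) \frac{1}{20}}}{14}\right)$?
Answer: $- \frac{63626}{35} \approx -1817.9$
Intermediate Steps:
$- 29 \left(8^{2} + \frac{46 \frac{1}{\left(-50\right) \frac{1}{20}}}{14}\right) = - 29 \left(64 + \frac{46}{\left(-50\right) \frac{1}{20}} \cdot \frac{1}{14}\right) = - 29 \left(64 + \frac{46}{- \frac{5}{2}} \cdot \frac{1}{14}\right) = - 29 \left(64 + 46 \left(- \frac{2}{5}\right) \frac{1}{14}\right) = - 29 \left(64 - \frac{46}{35}\right) = \left(-29\right) \frac{2194}{35} = - \frac{63626}{35}$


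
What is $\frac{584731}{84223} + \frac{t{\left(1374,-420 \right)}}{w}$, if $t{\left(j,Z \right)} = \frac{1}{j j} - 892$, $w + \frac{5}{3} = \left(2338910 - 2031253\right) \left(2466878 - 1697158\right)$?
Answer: $\frac{261414188843296386141787}{37653360671649570521340} \approx 6.9426$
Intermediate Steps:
$w = \frac{710429238115}{3}$ ($w = - \frac{5}{3} + \left(2338910 - 2031253\right) \left(2466878 - 1697158\right) = - \frac{5}{3} + 307657 \cdot 769720 = - \frac{5}{3} + 236809746040 = \frac{710429238115}{3} \approx 2.3681 \cdot 10^{11}$)
$t{\left(j,Z \right)} = -892 + \frac{1}{j^{2}}$ ($t{\left(j,Z \right)} = \frac{1}{j^{2}} - 892 = -892 + \frac{1}{j^{2}}$)
$\frac{584731}{84223} + \frac{t{\left(1374,-420 \right)}}{w} = \frac{584731}{84223} + \frac{-892 + \frac{1}{1887876}}{\frac{710429238115}{3}} = 584731 \cdot \frac{1}{84223} + \left(-892 + \frac{1}{1887876}\right) \frac{3}{710429238115} = \frac{584731}{84223} - \frac{1683985391}{447067436111864580} = \frac{261414188843296386141787}{37653360671649570521340}$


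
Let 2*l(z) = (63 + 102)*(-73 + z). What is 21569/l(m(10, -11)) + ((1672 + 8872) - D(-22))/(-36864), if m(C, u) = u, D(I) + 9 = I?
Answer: -48244687/14192640 ≈ -3.3993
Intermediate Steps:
D(I) = -9 + I
l(z) = -12045/2 + 165*z/2 (l(z) = ((63 + 102)*(-73 + z))/2 = (165*(-73 + z))/2 = (-12045 + 165*z)/2 = -12045/2 + 165*z/2)
21569/l(m(10, -11)) + ((1672 + 8872) - D(-22))/(-36864) = 21569/(-12045/2 + (165/2)*(-11)) + ((1672 + 8872) - (-9 - 22))/(-36864) = 21569/(-12045/2 - 1815/2) + (10544 - 1*(-31))*(-1/36864) = 21569/(-6930) + (10544 + 31)*(-1/36864) = 21569*(-1/6930) + 10575*(-1/36864) = -21569/6930 - 1175/4096 = -48244687/14192640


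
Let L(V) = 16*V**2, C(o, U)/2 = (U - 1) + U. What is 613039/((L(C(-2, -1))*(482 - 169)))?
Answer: 613039/180288 ≈ 3.4003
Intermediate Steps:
C(o, U) = -2 + 4*U (C(o, U) = 2*((U - 1) + U) = 2*((-1 + U) + U) = 2*(-1 + 2*U) = -2 + 4*U)
613039/((L(C(-2, -1))*(482 - 169))) = 613039/(((16*(-2 + 4*(-1))**2)*(482 - 169))) = 613039/(((16*(-2 - 4)**2)*313)) = 613039/(((16*(-6)**2)*313)) = 613039/(((16*36)*313)) = 613039/((576*313)) = 613039/180288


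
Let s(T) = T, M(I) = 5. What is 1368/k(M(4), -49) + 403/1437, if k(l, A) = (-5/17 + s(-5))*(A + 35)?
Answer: 942407/50295 ≈ 18.738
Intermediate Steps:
k(l, A) = -3150/17 - 90*A/17 (k(l, A) = (-5/17 - 5)*(A + 35) = (-5*1/17 - 5)*(35 + A) = (-5/17 - 5)*(35 + A) = -90*(35 + A)/17 = -3150/17 - 90*A/17)
1368/k(M(4), -49) + 403/1437 = 1368/(-3150/17 - 90/17*(-49)) + 403/1437 = 1368/(-3150/17 + 4410/17) + 403*(1/1437) = 1368/(1260/17) + 403/1437 = 1368*(17/1260) + 403/1437 = 646/35 + 403/1437 = 942407/50295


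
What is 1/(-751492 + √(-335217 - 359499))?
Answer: -187873/141185230195 - I*√173679/282370460390 ≈ -1.3307e-6 - 1.4759e-9*I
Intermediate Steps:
1/(-751492 + √(-335217 - 359499)) = 1/(-751492 + √(-694716)) = 1/(-751492 + 2*I*√173679)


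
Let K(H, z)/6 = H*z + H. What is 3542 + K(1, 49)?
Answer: 3842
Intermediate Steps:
K(H, z) = 6*H + 6*H*z (K(H, z) = 6*(H*z + H) = 6*(H + H*z) = 6*H + 6*H*z)
3542 + K(1, 49) = 3542 + 6*1*(1 + 49) = 3542 + 6*1*50 = 3542 + 300 = 3842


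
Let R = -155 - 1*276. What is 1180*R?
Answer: -508580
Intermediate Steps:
R = -431 (R = -155 - 276 = -431)
1180*R = 1180*(-431) = -508580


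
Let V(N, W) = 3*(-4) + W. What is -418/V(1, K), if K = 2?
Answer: 209/5 ≈ 41.800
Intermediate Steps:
V(N, W) = -12 + W
-418/V(1, K) = -418/(-12 + 2) = -418/(-10) = -418*(-⅒) = 209/5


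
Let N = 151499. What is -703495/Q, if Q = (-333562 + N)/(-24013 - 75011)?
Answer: -69662888880/182063 ≈ -3.8263e+5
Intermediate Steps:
Q = 182063/99024 (Q = (-333562 + 151499)/(-24013 - 75011) = -182063/(-99024) = -182063*(-1/99024) = 182063/99024 ≈ 1.8386)
-703495/Q = -703495/182063/99024 = -703495*99024/182063 = -69662888880/182063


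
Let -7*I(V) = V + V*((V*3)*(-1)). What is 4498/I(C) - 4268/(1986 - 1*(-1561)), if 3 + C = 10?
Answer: 7934523/35470 ≈ 223.70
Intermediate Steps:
C = 7 (C = -3 + 10 = 7)
I(V) = -V/7 + 3*V²/7 (I(V) = -(V + V*((V*3)*(-1)))/7 = -(V + V*((3*V)*(-1)))/7 = -(V + V*(-3*V))/7 = -(V - 3*V²)/7 = -V/7 + 3*V²/7)
4498/I(C) - 4268/(1986 - 1*(-1561)) = 4498/(((⅐)*7*(-1 + 3*7))) - 4268/(1986 - 1*(-1561)) = 4498/(((⅐)*7*(-1 + 21))) - 4268/(1986 + 1561) = 4498/(((⅐)*7*20)) - 4268/3547 = 4498/20 - 4268*1/3547 = 4498*(1/20) - 4268/3547 = 2249/10 - 4268/3547 = 7934523/35470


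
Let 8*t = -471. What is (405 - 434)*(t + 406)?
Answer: -80533/8 ≈ -10067.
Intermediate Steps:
t = -471/8 (t = (1/8)*(-471) = -471/8 ≈ -58.875)
(405 - 434)*(t + 406) = (405 - 434)*(-471/8 + 406) = -29*2777/8 = -80533/8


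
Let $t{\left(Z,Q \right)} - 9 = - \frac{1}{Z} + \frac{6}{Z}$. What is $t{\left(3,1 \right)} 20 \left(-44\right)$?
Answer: $- \frac{28160}{3} \approx -9386.7$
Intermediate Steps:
$t{\left(Z,Q \right)} = 9 + \frac{5}{Z}$ ($t{\left(Z,Q \right)} = 9 + \left(- \frac{1}{Z} + \frac{6}{Z}\right) = 9 + \frac{5}{Z}$)
$t{\left(3,1 \right)} 20 \left(-44\right) = \left(9 + \frac{5}{3}\right) 20 \left(-44\right) = \frac{32}{3} \cdot 20 \left(-44\right) = \frac{640}{3} \left(-44\right) = - \frac{28160}{3}$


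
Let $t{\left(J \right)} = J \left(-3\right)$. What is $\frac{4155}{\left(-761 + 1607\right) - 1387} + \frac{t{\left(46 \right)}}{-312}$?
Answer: $- \frac{203617}{28132} \approx -7.2379$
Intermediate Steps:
$t{\left(J \right)} = - 3 J$
$\frac{4155}{\left(-761 + 1607\right) - 1387} + \frac{t{\left(46 \right)}}{-312} = \frac{4155}{\left(-761 + 1607\right) - 1387} + \frac{\left(-3\right) 46}{-312} = \frac{4155}{846 - 1387} - - \frac{23}{52} = \frac{4155}{-541} + \frac{23}{52} = 4155 \left(- \frac{1}{541}\right) + \frac{23}{52} = - \frac{4155}{541} + \frac{23}{52} = - \frac{203617}{28132}$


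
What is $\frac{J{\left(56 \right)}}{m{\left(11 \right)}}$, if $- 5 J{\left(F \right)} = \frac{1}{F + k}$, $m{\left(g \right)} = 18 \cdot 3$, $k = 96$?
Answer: $- \frac{1}{41040} \approx -2.4366 \cdot 10^{-5}$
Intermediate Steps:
$m{\left(g \right)} = 54$
$J{\left(F \right)} = - \frac{1}{5 \left(96 + F\right)}$ ($J{\left(F \right)} = - \frac{1}{5 \left(F + 96\right)} = - \frac{1}{5 \left(96 + F\right)}$)
$\frac{J{\left(56 \right)}}{m{\left(11 \right)}} = \frac{\left(-1\right) \frac{1}{480 + 5 \cdot 56}}{54} = - \frac{1}{480 + 280} \cdot \frac{1}{54} = - \frac{1}{760} \cdot \frac{1}{54} = \left(-1\right) \frac{1}{760} \cdot \frac{1}{54} = \left(- \frac{1}{760}\right) \frac{1}{54} = - \frac{1}{41040}$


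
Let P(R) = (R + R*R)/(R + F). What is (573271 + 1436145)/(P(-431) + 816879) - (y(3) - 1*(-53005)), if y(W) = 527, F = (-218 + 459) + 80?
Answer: -60000827597/1120892 ≈ -53530.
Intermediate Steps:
F = 321 (F = 241 + 80 = 321)
P(R) = (R + R²)/(321 + R) (P(R) = (R + R*R)/(R + 321) = (R + R²)/(321 + R))
(573271 + 1436145)/(P(-431) + 816879) - (y(3) - 1*(-53005)) = (573271 + 1436145)/(-431*(1 - 431)/(321 - 431) + 816879) - (527 - 1*(-53005)) = 2009416/(-431*(-430)/(-110) + 816879) - (527 + 53005) = 2009416/(-431*(-1/110)*(-430) + 816879) - 1*53532 = 2009416/(-18533/11 + 816879) - 53532 = 2009416/(8967136/11) - 53532 = 2009416*(11/8967136) - 53532 = 2762947/1120892 - 53532 = -60000827597/1120892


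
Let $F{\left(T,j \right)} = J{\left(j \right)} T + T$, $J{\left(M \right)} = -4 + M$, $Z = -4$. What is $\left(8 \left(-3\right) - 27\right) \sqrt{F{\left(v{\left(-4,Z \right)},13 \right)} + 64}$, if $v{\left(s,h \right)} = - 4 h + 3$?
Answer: $- 51 \sqrt{254} \approx -812.81$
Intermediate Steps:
$v{\left(s,h \right)} = 3 - 4 h$
$F{\left(T,j \right)} = T + T \left(-4 + j\right)$ ($F{\left(T,j \right)} = \left(-4 + j\right) T + T = T \left(-4 + j\right) + T = T + T \left(-4 + j\right)$)
$\left(8 \left(-3\right) - 27\right) \sqrt{F{\left(v{\left(-4,Z \right)},13 \right)} + 64} = \left(8 \left(-3\right) - 27\right) \sqrt{\left(3 - -16\right) \left(-3 + 13\right) + 64} = \left(-24 - 27\right) \sqrt{\left(3 + 16\right) 10 + 64} = - 51 \sqrt{19 \cdot 10 + 64} = - 51 \sqrt{190 + 64} = - 51 \sqrt{254}$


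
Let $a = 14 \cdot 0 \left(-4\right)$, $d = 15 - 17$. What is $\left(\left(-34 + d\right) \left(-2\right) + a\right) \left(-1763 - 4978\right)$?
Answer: $-485352$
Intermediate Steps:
$d = -2$ ($d = 15 - 17 = -2$)
$a = 0$ ($a = 0 \left(-4\right) = 0$)
$\left(\left(-34 + d\right) \left(-2\right) + a\right) \left(-1763 - 4978\right) = \left(\left(-34 - 2\right) \left(-2\right) + 0\right) \left(-1763 - 4978\right) = \left(\left(-36\right) \left(-2\right) + 0\right) \left(-6741\right) = \left(72 + 0\right) \left(-6741\right) = 72 \left(-6741\right) = -485352$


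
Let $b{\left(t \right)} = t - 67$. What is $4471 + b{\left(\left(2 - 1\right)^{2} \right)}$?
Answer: $4405$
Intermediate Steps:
$b{\left(t \right)} = -67 + t$
$4471 + b{\left(\left(2 - 1\right)^{2} \right)} = 4471 - \left(67 - \left(2 - 1\right)^{2}\right) = 4471 - \left(67 - 1^{2}\right) = 4471 + \left(-67 + 1\right) = 4471 - 66 = 4405$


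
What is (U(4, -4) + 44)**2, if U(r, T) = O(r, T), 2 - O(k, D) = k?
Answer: 1764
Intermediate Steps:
O(k, D) = 2 - k
U(r, T) = 2 - r
(U(4, -4) + 44)**2 = ((2 - 1*4) + 44)**2 = ((2 - 4) + 44)**2 = (-2 + 44)**2 = 42**2 = 1764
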